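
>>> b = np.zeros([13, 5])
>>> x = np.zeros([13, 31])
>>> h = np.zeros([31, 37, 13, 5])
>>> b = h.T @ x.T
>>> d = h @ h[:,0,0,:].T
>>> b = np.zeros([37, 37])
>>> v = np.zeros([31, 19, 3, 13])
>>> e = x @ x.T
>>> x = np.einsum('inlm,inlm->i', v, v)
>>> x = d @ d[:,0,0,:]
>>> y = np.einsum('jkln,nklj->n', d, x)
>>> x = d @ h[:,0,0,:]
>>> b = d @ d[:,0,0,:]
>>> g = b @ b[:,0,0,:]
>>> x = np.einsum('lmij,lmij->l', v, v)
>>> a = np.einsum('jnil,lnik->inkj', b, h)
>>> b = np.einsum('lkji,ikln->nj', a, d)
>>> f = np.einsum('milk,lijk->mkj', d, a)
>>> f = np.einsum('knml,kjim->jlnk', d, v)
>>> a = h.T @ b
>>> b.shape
(31, 5)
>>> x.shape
(31,)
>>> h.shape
(31, 37, 13, 5)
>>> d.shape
(31, 37, 13, 31)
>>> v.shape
(31, 19, 3, 13)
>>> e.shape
(13, 13)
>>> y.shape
(31,)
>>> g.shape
(31, 37, 13, 31)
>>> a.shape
(5, 13, 37, 5)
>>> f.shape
(19, 31, 37, 31)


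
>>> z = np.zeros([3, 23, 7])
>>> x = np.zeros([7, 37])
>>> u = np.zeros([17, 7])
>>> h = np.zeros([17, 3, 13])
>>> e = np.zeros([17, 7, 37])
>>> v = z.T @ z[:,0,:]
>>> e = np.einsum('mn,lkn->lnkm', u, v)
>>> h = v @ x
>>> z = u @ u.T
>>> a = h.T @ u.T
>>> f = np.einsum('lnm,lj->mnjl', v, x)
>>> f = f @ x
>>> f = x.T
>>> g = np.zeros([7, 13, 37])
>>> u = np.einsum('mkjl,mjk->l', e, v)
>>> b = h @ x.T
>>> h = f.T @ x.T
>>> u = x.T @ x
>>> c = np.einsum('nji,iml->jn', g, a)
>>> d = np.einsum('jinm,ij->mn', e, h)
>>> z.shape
(17, 17)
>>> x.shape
(7, 37)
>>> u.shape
(37, 37)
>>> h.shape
(7, 7)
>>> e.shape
(7, 7, 23, 17)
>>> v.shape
(7, 23, 7)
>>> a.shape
(37, 23, 17)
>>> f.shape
(37, 7)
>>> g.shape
(7, 13, 37)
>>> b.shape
(7, 23, 7)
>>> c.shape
(13, 7)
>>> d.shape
(17, 23)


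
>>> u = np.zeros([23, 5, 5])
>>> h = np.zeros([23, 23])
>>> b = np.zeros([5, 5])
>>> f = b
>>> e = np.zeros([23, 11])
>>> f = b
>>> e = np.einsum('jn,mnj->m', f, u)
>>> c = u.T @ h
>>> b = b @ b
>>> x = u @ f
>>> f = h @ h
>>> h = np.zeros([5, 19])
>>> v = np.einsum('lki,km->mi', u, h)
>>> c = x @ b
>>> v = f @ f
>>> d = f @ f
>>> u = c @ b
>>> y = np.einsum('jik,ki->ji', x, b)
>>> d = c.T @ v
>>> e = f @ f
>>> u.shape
(23, 5, 5)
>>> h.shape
(5, 19)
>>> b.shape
(5, 5)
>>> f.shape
(23, 23)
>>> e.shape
(23, 23)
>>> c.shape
(23, 5, 5)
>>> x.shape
(23, 5, 5)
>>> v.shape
(23, 23)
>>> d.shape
(5, 5, 23)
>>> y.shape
(23, 5)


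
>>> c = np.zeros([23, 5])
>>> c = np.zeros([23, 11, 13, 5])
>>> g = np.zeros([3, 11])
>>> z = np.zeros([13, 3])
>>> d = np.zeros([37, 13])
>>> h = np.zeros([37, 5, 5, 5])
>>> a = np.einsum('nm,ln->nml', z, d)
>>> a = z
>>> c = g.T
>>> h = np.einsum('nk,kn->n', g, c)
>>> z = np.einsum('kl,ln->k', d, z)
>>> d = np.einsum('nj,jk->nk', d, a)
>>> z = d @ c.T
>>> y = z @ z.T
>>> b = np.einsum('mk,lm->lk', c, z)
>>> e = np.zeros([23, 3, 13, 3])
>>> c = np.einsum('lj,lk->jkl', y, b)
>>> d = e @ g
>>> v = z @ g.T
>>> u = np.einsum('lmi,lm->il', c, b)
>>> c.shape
(37, 3, 37)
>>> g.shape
(3, 11)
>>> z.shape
(37, 11)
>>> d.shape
(23, 3, 13, 11)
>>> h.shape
(3,)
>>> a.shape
(13, 3)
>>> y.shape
(37, 37)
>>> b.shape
(37, 3)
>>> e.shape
(23, 3, 13, 3)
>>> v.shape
(37, 3)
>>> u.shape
(37, 37)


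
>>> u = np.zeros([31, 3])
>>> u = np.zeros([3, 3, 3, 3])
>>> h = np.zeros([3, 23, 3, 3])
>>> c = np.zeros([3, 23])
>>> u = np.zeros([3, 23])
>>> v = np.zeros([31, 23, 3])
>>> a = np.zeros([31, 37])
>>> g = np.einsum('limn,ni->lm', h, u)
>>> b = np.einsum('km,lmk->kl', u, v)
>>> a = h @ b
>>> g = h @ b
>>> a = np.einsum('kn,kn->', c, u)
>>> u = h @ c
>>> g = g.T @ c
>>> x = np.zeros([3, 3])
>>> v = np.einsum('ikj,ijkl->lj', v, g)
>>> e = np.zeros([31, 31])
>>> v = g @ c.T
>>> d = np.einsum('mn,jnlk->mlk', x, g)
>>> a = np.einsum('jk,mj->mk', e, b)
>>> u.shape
(3, 23, 3, 23)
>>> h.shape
(3, 23, 3, 3)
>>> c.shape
(3, 23)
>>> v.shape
(31, 3, 23, 3)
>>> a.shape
(3, 31)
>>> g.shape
(31, 3, 23, 23)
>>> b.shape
(3, 31)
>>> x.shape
(3, 3)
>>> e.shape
(31, 31)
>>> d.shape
(3, 23, 23)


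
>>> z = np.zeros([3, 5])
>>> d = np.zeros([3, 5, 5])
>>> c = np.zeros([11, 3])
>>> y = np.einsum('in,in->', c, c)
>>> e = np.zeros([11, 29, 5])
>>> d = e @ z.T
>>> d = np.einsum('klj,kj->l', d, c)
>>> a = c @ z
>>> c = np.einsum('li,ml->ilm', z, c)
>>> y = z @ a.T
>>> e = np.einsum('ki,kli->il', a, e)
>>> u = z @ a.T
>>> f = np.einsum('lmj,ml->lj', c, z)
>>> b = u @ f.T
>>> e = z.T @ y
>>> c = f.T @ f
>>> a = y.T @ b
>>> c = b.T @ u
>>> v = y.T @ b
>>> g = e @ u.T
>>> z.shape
(3, 5)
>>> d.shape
(29,)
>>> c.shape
(5, 11)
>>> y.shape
(3, 11)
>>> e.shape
(5, 11)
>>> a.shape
(11, 5)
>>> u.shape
(3, 11)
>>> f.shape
(5, 11)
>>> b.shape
(3, 5)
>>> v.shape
(11, 5)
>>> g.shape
(5, 3)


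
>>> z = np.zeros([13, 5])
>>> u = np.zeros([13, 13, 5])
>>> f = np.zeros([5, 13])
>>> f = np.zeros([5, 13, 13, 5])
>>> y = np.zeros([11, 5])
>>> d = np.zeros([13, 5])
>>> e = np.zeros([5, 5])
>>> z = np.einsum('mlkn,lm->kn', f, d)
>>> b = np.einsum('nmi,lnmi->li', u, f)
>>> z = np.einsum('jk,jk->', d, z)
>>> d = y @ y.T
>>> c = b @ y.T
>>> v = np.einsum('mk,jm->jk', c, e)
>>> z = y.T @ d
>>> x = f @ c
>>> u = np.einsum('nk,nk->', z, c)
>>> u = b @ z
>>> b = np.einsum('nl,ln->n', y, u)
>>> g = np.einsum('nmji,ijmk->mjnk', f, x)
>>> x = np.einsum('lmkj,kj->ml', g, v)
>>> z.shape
(5, 11)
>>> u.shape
(5, 11)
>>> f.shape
(5, 13, 13, 5)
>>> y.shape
(11, 5)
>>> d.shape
(11, 11)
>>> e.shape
(5, 5)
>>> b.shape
(11,)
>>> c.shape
(5, 11)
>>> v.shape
(5, 11)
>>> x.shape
(13, 13)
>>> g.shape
(13, 13, 5, 11)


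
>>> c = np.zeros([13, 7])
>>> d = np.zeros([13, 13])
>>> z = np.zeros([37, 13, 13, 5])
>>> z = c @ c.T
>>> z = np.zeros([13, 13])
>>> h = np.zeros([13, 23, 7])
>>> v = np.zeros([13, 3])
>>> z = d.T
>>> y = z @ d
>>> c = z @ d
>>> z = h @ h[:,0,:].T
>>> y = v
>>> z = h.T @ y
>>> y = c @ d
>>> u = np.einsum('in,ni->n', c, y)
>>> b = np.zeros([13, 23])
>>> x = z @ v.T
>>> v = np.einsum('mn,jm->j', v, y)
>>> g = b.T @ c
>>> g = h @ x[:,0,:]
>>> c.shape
(13, 13)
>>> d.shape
(13, 13)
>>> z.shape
(7, 23, 3)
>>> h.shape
(13, 23, 7)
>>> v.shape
(13,)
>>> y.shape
(13, 13)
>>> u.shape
(13,)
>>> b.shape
(13, 23)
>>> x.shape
(7, 23, 13)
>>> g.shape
(13, 23, 13)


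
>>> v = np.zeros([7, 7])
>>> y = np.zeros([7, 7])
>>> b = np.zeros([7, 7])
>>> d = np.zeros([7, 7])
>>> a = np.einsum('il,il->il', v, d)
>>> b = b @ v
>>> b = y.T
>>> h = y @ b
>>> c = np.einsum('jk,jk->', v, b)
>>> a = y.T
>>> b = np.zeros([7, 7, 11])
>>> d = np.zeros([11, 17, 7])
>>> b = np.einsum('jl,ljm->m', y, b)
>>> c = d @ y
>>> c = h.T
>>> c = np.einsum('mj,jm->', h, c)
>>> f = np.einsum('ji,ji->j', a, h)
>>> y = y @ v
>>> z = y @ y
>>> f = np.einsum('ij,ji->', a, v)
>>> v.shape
(7, 7)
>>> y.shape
(7, 7)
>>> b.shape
(11,)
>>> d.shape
(11, 17, 7)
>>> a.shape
(7, 7)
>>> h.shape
(7, 7)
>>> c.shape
()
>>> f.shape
()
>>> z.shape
(7, 7)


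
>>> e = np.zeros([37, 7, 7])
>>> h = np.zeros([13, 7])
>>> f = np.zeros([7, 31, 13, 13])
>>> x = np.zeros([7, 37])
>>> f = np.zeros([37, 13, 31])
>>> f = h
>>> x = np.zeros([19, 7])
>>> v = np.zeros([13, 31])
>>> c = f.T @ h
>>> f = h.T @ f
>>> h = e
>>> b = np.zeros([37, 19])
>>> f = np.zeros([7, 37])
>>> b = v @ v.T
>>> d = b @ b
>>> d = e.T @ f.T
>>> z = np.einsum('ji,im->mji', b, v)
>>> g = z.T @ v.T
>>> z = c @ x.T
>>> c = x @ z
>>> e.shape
(37, 7, 7)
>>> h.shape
(37, 7, 7)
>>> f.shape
(7, 37)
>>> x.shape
(19, 7)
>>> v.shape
(13, 31)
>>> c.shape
(19, 19)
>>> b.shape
(13, 13)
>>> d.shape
(7, 7, 7)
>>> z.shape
(7, 19)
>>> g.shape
(13, 13, 13)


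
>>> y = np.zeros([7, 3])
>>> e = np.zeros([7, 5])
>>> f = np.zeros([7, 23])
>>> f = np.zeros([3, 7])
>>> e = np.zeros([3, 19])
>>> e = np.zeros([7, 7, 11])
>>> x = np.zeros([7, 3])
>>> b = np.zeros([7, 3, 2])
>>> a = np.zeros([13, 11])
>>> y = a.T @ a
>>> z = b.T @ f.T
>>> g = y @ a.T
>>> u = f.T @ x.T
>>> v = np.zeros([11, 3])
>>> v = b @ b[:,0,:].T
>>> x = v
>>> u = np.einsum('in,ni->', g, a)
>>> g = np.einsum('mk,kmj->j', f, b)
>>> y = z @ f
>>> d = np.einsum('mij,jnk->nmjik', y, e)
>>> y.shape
(2, 3, 7)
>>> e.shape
(7, 7, 11)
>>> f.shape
(3, 7)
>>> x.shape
(7, 3, 7)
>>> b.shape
(7, 3, 2)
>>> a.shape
(13, 11)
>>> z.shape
(2, 3, 3)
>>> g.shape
(2,)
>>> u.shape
()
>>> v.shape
(7, 3, 7)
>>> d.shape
(7, 2, 7, 3, 11)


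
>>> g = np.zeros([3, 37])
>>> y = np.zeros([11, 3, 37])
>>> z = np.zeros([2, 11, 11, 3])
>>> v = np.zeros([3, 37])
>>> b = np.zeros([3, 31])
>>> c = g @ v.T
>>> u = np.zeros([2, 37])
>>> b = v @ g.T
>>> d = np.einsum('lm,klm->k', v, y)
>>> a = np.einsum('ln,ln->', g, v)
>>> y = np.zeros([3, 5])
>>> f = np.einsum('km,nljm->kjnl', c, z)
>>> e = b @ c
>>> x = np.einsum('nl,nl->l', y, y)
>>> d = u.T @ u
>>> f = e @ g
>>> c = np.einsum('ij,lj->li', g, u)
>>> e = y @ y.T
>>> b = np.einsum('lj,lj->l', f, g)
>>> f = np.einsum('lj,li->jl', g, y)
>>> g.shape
(3, 37)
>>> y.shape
(3, 5)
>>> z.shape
(2, 11, 11, 3)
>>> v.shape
(3, 37)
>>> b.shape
(3,)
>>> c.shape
(2, 3)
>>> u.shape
(2, 37)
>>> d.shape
(37, 37)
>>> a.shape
()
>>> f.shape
(37, 3)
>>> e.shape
(3, 3)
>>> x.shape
(5,)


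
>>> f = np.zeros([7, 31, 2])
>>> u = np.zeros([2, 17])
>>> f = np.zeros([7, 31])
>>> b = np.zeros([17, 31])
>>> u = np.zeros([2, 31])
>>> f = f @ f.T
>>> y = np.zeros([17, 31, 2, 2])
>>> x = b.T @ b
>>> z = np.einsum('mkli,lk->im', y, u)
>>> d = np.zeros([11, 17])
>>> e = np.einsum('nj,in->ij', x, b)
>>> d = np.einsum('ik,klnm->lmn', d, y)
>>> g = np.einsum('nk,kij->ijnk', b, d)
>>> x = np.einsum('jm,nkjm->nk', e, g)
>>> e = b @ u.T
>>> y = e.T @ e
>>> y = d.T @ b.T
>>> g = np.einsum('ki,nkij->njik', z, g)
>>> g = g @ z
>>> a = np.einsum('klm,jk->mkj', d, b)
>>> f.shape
(7, 7)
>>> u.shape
(2, 31)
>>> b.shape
(17, 31)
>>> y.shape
(2, 2, 17)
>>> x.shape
(2, 2)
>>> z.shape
(2, 17)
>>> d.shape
(31, 2, 2)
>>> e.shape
(17, 2)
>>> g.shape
(2, 31, 17, 17)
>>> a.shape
(2, 31, 17)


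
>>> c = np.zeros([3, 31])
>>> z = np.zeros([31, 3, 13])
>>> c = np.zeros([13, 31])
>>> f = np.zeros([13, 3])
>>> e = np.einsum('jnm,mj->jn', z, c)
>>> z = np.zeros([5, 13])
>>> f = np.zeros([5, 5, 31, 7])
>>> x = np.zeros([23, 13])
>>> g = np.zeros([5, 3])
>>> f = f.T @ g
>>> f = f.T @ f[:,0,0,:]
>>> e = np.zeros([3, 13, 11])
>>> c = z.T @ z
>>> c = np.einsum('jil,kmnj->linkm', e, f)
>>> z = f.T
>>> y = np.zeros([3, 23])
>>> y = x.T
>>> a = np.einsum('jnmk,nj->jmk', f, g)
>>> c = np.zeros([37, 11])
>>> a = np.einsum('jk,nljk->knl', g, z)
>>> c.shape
(37, 11)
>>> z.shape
(3, 31, 5, 3)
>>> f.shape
(3, 5, 31, 3)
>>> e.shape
(3, 13, 11)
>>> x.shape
(23, 13)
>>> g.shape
(5, 3)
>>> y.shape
(13, 23)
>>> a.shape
(3, 3, 31)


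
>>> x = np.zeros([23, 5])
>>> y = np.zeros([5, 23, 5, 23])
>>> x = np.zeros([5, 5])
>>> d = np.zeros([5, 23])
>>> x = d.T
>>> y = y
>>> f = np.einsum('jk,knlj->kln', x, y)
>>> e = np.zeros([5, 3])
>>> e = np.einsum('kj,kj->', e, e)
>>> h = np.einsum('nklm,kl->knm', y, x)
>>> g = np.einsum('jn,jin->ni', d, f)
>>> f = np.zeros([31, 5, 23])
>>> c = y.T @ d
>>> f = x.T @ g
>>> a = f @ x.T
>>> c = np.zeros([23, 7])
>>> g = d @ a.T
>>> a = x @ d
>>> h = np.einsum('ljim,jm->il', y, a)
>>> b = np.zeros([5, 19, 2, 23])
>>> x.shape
(23, 5)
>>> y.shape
(5, 23, 5, 23)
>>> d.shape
(5, 23)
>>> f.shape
(5, 5)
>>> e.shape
()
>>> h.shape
(5, 5)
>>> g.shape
(5, 5)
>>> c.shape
(23, 7)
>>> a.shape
(23, 23)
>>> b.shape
(5, 19, 2, 23)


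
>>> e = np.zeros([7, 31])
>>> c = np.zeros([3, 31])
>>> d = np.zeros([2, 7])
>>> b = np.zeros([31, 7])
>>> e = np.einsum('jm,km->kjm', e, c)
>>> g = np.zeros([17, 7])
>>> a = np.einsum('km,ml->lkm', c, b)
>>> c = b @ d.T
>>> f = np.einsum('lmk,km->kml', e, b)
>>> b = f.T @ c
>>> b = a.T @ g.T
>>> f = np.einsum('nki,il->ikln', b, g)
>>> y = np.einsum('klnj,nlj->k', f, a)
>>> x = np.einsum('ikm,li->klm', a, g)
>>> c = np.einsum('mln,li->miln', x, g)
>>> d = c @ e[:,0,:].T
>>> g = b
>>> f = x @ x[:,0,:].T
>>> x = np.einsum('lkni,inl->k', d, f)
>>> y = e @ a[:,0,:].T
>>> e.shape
(3, 7, 31)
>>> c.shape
(3, 7, 17, 31)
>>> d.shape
(3, 7, 17, 3)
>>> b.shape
(31, 3, 17)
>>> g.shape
(31, 3, 17)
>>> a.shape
(7, 3, 31)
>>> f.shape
(3, 17, 3)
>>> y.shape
(3, 7, 7)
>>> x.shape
(7,)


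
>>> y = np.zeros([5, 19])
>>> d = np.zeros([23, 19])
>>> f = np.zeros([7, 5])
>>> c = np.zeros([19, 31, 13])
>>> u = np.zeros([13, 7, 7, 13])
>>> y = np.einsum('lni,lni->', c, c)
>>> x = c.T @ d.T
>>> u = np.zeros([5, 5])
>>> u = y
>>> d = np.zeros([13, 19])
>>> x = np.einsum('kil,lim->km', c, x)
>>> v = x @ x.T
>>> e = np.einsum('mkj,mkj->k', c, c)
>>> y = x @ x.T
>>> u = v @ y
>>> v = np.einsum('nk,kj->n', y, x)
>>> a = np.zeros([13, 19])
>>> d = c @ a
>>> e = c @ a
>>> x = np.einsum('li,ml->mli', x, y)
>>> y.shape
(19, 19)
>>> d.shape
(19, 31, 19)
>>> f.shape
(7, 5)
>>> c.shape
(19, 31, 13)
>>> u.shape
(19, 19)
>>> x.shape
(19, 19, 23)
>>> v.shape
(19,)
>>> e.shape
(19, 31, 19)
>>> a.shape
(13, 19)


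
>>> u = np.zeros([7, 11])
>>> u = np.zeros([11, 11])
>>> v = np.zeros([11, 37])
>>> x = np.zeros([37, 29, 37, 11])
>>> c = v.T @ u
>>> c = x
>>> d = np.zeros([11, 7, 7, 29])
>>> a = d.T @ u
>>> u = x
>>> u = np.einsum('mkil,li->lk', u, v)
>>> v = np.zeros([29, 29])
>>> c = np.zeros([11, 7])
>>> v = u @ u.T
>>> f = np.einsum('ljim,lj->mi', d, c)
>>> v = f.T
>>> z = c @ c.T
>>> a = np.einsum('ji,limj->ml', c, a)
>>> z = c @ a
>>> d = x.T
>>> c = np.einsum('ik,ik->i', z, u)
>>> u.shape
(11, 29)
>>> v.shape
(7, 29)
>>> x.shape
(37, 29, 37, 11)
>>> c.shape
(11,)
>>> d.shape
(11, 37, 29, 37)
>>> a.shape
(7, 29)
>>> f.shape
(29, 7)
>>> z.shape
(11, 29)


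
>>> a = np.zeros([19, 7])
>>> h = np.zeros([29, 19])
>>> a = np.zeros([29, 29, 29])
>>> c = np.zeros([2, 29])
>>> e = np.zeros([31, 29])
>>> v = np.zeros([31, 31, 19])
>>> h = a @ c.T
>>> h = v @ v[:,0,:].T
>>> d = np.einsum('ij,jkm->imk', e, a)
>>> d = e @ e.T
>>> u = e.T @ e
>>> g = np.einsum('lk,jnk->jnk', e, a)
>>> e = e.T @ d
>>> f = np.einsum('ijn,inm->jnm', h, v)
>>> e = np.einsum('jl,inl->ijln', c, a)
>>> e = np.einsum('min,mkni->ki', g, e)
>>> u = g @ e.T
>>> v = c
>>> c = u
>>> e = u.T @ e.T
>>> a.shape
(29, 29, 29)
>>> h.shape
(31, 31, 31)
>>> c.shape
(29, 29, 2)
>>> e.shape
(2, 29, 2)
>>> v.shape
(2, 29)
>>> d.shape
(31, 31)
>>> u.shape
(29, 29, 2)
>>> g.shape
(29, 29, 29)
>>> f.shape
(31, 31, 19)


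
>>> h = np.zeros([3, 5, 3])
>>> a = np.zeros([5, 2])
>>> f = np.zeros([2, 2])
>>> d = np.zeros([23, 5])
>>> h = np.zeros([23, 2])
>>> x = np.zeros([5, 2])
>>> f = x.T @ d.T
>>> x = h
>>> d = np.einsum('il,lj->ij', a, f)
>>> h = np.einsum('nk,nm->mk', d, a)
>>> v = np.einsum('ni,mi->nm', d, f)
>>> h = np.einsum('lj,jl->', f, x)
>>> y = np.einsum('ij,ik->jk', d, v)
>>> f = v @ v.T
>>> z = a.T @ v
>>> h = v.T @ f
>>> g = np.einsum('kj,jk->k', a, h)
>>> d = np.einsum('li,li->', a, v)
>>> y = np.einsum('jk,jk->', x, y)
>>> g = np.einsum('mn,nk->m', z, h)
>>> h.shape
(2, 5)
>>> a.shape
(5, 2)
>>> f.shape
(5, 5)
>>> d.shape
()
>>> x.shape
(23, 2)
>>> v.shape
(5, 2)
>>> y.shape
()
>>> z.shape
(2, 2)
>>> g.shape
(2,)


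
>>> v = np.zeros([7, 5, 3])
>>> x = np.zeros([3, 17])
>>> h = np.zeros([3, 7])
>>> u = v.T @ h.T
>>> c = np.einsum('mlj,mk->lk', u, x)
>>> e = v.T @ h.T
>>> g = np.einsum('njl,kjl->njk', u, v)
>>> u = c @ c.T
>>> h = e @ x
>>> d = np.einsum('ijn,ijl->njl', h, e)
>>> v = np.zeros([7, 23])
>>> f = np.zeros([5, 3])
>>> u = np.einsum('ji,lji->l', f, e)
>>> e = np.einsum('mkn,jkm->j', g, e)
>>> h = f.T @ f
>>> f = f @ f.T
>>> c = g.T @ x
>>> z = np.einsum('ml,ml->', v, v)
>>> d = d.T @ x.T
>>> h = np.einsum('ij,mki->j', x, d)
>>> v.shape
(7, 23)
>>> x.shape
(3, 17)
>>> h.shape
(17,)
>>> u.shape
(3,)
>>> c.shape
(7, 5, 17)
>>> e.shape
(3,)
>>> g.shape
(3, 5, 7)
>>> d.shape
(3, 5, 3)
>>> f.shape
(5, 5)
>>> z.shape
()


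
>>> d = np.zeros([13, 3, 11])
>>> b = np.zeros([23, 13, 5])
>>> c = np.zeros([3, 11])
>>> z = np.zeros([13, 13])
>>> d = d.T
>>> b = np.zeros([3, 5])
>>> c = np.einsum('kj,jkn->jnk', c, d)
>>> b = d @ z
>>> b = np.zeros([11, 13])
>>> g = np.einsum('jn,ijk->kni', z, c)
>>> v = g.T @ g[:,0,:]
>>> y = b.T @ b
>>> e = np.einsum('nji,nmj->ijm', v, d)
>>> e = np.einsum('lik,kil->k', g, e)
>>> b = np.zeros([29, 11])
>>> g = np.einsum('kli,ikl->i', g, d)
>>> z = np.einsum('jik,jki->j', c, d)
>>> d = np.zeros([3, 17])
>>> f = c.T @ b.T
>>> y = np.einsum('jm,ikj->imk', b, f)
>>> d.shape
(3, 17)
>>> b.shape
(29, 11)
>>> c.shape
(11, 13, 3)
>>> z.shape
(11,)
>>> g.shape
(11,)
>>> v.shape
(11, 13, 11)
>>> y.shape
(3, 11, 13)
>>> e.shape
(11,)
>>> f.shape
(3, 13, 29)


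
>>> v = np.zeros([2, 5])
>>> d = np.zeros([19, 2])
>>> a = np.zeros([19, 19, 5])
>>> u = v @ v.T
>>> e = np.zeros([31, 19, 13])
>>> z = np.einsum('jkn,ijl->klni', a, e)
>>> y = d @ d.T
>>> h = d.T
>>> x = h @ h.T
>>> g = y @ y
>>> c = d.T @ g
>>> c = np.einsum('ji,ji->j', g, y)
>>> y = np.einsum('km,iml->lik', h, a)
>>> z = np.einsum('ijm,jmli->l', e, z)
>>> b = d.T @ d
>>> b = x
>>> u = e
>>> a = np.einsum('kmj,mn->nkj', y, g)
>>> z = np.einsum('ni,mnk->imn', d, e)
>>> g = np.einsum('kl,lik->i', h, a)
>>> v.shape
(2, 5)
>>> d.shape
(19, 2)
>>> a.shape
(19, 5, 2)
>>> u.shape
(31, 19, 13)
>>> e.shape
(31, 19, 13)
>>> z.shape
(2, 31, 19)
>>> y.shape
(5, 19, 2)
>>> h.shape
(2, 19)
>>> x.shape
(2, 2)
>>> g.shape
(5,)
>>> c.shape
(19,)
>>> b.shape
(2, 2)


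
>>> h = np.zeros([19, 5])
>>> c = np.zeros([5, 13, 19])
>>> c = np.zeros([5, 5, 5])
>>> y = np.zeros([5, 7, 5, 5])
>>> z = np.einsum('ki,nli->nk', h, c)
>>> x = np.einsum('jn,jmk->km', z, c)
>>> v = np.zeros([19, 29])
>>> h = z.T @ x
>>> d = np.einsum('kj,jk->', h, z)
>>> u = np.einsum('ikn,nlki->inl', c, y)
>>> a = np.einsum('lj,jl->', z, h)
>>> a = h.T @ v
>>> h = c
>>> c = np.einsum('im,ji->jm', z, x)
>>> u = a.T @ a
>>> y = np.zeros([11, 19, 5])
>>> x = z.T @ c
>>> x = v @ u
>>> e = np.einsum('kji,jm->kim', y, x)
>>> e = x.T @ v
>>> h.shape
(5, 5, 5)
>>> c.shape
(5, 19)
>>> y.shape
(11, 19, 5)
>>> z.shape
(5, 19)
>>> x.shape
(19, 29)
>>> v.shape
(19, 29)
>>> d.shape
()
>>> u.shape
(29, 29)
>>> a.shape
(5, 29)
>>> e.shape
(29, 29)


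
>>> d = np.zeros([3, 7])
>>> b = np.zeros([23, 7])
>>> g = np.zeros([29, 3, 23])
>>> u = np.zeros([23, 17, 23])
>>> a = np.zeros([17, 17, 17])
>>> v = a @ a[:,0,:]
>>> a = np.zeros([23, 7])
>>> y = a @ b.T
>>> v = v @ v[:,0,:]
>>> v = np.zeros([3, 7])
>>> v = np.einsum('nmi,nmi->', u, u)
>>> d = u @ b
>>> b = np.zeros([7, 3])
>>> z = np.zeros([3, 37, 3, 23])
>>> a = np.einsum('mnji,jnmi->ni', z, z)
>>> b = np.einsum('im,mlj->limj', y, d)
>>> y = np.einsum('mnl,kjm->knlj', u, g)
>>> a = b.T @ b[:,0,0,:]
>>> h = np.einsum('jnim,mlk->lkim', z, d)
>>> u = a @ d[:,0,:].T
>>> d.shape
(23, 17, 7)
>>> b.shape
(17, 23, 23, 7)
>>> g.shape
(29, 3, 23)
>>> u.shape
(7, 23, 23, 23)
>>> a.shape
(7, 23, 23, 7)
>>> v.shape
()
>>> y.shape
(29, 17, 23, 3)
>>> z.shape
(3, 37, 3, 23)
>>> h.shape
(17, 7, 3, 23)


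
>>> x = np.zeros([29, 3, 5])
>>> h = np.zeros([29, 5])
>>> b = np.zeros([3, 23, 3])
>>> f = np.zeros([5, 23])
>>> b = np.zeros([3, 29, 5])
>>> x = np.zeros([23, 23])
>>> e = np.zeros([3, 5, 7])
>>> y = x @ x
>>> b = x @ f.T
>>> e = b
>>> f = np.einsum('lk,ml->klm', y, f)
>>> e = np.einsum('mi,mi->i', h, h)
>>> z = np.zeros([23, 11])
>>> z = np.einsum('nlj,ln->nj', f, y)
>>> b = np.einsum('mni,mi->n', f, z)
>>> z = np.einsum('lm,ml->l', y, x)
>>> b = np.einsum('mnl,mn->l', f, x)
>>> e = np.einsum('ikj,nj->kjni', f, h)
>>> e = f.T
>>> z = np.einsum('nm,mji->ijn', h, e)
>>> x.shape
(23, 23)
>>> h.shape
(29, 5)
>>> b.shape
(5,)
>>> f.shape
(23, 23, 5)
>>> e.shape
(5, 23, 23)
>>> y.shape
(23, 23)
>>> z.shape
(23, 23, 29)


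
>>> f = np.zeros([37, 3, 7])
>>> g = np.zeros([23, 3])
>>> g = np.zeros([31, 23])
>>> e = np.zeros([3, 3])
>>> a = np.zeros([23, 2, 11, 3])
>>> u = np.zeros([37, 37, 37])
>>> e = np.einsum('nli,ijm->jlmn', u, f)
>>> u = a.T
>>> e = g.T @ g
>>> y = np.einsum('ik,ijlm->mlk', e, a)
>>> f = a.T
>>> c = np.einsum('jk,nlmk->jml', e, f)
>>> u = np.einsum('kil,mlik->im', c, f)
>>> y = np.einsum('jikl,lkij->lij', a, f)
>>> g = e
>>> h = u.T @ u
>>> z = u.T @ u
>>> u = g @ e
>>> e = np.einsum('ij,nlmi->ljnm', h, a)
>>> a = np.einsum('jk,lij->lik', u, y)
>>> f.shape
(3, 11, 2, 23)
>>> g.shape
(23, 23)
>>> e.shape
(2, 3, 23, 11)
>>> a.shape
(3, 2, 23)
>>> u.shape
(23, 23)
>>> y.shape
(3, 2, 23)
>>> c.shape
(23, 2, 11)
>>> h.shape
(3, 3)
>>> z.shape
(3, 3)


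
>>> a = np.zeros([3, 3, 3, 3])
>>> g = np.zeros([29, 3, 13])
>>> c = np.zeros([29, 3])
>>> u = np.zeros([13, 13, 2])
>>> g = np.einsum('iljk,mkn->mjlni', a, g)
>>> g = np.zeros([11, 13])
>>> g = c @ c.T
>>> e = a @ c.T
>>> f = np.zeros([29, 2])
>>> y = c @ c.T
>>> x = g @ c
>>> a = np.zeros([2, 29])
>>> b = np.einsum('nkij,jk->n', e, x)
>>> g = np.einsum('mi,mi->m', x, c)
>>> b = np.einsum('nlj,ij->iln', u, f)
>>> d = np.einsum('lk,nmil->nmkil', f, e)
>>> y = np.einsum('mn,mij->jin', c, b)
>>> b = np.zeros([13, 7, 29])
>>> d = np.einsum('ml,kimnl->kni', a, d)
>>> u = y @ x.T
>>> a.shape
(2, 29)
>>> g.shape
(29,)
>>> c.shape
(29, 3)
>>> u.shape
(13, 13, 29)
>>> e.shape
(3, 3, 3, 29)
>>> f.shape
(29, 2)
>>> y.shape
(13, 13, 3)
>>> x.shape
(29, 3)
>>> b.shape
(13, 7, 29)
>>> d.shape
(3, 3, 3)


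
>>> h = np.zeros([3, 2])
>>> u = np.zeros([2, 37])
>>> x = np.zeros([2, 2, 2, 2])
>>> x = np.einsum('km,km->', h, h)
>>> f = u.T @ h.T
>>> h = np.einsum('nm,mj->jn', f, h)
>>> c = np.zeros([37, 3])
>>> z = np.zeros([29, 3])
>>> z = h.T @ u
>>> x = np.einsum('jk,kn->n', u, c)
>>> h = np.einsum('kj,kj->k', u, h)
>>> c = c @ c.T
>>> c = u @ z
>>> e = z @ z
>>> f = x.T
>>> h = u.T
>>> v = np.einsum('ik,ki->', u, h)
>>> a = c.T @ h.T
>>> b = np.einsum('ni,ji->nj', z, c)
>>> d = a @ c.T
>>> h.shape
(37, 2)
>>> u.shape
(2, 37)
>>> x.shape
(3,)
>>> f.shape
(3,)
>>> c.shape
(2, 37)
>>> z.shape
(37, 37)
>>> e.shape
(37, 37)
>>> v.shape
()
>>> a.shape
(37, 37)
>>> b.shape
(37, 2)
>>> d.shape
(37, 2)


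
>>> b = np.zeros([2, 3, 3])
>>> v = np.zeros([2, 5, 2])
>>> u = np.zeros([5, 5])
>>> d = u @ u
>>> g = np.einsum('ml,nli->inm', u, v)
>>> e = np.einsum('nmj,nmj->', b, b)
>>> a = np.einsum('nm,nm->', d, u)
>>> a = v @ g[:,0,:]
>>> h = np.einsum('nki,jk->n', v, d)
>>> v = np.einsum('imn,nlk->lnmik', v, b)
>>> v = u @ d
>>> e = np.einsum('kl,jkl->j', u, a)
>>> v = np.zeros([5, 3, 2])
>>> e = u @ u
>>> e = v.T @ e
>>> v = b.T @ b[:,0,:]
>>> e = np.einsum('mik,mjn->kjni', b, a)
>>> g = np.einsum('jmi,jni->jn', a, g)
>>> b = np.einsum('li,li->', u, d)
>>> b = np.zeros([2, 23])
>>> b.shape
(2, 23)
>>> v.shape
(3, 3, 3)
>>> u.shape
(5, 5)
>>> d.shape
(5, 5)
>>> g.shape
(2, 2)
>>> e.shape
(3, 5, 5, 3)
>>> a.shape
(2, 5, 5)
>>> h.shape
(2,)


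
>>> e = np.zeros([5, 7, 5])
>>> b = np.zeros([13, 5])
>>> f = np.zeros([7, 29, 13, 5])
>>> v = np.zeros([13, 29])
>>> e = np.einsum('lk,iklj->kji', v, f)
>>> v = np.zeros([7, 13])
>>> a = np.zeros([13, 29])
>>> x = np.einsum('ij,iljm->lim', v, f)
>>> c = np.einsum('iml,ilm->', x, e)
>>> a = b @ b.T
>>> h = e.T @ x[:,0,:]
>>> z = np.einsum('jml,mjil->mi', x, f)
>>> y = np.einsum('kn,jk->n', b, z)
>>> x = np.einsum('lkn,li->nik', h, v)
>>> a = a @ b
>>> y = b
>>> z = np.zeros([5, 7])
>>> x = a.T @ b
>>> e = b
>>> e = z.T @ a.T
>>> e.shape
(7, 13)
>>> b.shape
(13, 5)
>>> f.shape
(7, 29, 13, 5)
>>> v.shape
(7, 13)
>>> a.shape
(13, 5)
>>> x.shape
(5, 5)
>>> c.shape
()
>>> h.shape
(7, 5, 5)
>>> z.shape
(5, 7)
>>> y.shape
(13, 5)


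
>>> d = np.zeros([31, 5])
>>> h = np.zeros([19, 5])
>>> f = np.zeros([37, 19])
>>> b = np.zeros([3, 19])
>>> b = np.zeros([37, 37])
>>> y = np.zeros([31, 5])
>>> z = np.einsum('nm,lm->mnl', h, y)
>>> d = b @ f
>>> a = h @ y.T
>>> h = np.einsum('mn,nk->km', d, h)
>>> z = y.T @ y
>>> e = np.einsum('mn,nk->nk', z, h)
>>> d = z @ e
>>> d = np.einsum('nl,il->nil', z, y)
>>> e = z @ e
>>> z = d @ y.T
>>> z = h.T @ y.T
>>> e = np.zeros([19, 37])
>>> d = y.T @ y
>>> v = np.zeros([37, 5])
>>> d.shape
(5, 5)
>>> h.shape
(5, 37)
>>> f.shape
(37, 19)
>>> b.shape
(37, 37)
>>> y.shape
(31, 5)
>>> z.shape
(37, 31)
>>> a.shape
(19, 31)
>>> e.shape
(19, 37)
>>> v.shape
(37, 5)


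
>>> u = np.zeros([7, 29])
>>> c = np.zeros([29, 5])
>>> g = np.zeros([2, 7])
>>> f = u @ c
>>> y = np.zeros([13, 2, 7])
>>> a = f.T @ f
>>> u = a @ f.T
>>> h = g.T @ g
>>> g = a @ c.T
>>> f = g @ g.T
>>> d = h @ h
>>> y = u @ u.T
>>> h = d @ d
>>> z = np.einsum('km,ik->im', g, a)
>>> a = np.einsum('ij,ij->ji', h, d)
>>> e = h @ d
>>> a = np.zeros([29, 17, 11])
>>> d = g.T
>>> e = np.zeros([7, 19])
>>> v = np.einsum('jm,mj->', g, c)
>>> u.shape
(5, 7)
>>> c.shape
(29, 5)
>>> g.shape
(5, 29)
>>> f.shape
(5, 5)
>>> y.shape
(5, 5)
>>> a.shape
(29, 17, 11)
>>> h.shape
(7, 7)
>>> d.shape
(29, 5)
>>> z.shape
(5, 29)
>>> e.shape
(7, 19)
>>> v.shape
()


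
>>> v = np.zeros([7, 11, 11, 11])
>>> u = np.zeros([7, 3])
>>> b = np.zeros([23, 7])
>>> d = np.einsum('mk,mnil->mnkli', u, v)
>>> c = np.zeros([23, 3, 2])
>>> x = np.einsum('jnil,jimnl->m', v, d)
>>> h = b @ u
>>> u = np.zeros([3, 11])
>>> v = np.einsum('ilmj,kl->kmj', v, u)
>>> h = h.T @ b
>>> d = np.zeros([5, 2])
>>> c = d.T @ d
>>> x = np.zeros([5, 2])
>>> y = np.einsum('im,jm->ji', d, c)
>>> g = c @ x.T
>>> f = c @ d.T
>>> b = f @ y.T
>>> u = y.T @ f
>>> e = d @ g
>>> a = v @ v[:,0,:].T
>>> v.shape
(3, 11, 11)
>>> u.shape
(5, 5)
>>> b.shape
(2, 2)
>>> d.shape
(5, 2)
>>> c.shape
(2, 2)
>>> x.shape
(5, 2)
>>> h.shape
(3, 7)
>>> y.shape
(2, 5)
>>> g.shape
(2, 5)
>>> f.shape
(2, 5)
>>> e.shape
(5, 5)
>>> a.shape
(3, 11, 3)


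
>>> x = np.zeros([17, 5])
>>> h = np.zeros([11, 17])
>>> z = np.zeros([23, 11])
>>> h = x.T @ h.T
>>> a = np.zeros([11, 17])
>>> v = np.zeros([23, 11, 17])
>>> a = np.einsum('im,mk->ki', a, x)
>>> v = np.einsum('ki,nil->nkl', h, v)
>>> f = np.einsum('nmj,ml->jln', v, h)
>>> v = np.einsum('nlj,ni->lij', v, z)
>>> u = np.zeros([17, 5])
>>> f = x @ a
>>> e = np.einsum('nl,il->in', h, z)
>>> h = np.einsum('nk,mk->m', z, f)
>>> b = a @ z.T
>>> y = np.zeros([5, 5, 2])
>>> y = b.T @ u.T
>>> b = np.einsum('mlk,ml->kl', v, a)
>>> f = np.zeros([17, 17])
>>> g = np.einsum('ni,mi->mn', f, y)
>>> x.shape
(17, 5)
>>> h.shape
(17,)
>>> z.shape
(23, 11)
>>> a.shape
(5, 11)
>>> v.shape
(5, 11, 17)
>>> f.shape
(17, 17)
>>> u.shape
(17, 5)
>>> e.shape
(23, 5)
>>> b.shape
(17, 11)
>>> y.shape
(23, 17)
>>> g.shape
(23, 17)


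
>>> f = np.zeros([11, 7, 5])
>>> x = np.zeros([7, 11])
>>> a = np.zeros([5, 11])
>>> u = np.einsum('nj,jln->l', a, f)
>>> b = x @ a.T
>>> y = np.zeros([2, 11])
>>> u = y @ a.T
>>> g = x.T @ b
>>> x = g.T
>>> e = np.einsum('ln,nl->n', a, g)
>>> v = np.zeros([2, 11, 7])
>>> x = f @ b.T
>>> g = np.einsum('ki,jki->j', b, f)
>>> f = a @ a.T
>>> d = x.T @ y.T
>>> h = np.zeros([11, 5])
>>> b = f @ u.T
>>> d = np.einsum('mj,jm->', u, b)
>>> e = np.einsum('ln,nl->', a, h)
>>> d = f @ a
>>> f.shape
(5, 5)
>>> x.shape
(11, 7, 7)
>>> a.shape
(5, 11)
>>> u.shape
(2, 5)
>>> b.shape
(5, 2)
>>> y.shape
(2, 11)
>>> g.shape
(11,)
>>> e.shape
()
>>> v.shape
(2, 11, 7)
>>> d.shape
(5, 11)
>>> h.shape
(11, 5)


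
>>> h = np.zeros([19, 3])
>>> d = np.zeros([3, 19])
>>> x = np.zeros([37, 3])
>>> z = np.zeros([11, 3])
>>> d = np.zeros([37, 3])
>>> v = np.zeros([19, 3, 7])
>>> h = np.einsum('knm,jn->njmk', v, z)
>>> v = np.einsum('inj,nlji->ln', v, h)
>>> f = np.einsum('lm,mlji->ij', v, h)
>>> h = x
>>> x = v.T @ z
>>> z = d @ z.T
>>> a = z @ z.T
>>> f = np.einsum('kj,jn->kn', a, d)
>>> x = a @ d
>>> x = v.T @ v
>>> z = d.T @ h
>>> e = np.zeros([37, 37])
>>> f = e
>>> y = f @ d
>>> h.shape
(37, 3)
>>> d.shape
(37, 3)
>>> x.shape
(3, 3)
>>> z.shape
(3, 3)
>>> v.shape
(11, 3)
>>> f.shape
(37, 37)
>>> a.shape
(37, 37)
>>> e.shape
(37, 37)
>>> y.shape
(37, 3)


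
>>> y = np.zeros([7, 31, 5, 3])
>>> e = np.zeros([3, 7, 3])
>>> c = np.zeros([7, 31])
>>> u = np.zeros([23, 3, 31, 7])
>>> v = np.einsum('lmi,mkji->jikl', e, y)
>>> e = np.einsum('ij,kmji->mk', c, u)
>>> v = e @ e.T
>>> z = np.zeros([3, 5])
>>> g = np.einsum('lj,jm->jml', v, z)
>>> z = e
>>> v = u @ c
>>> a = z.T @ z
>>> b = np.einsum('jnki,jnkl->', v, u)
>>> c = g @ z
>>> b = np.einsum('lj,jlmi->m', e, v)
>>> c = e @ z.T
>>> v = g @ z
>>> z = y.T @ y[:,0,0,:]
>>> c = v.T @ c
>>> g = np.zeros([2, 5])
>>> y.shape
(7, 31, 5, 3)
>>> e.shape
(3, 23)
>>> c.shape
(23, 5, 3)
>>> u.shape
(23, 3, 31, 7)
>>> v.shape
(3, 5, 23)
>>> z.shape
(3, 5, 31, 3)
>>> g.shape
(2, 5)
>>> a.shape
(23, 23)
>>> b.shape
(31,)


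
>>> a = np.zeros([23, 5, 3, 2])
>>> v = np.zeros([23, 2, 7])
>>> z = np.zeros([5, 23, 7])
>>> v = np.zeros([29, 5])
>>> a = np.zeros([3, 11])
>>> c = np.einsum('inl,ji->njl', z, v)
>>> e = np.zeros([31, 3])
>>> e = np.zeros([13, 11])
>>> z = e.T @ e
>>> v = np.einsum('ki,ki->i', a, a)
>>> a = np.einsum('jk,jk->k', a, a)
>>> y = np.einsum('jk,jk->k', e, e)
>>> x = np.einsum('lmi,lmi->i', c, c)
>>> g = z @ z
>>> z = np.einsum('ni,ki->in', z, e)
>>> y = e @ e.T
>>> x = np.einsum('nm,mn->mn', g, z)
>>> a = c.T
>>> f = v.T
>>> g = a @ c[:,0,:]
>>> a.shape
(7, 29, 23)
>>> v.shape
(11,)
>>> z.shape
(11, 11)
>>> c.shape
(23, 29, 7)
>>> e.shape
(13, 11)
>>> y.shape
(13, 13)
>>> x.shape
(11, 11)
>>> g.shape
(7, 29, 7)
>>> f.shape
(11,)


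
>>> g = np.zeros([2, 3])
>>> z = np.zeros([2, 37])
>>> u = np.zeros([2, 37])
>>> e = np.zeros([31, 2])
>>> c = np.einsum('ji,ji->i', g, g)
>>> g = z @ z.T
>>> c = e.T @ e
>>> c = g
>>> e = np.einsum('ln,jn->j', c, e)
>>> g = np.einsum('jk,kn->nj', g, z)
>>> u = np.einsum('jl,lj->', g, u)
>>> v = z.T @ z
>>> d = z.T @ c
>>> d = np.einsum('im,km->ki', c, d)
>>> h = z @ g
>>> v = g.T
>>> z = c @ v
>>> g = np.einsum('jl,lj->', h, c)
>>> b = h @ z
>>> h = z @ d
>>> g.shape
()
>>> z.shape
(2, 37)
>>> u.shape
()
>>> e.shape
(31,)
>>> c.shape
(2, 2)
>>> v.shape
(2, 37)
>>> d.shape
(37, 2)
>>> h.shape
(2, 2)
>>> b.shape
(2, 37)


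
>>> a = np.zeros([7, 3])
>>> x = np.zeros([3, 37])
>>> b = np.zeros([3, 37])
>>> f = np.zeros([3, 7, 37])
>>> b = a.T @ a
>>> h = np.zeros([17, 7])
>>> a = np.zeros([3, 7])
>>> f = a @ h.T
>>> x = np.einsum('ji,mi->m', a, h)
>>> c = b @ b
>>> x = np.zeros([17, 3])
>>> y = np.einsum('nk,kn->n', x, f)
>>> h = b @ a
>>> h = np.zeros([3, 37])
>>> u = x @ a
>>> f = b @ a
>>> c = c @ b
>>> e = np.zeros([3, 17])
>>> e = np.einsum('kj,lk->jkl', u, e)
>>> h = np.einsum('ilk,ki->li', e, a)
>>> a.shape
(3, 7)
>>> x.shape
(17, 3)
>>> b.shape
(3, 3)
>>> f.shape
(3, 7)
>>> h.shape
(17, 7)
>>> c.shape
(3, 3)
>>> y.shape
(17,)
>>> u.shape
(17, 7)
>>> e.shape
(7, 17, 3)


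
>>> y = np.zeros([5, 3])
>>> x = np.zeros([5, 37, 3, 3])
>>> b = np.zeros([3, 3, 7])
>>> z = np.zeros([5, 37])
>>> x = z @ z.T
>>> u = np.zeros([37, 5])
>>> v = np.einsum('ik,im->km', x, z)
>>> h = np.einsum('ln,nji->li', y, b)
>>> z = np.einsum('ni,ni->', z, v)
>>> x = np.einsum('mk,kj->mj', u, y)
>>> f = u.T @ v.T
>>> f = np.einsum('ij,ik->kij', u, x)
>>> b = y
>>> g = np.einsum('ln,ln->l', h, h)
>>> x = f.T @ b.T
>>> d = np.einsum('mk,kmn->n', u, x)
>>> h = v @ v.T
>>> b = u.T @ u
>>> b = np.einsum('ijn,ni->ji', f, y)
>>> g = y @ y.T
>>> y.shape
(5, 3)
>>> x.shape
(5, 37, 5)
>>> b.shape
(37, 3)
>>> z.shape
()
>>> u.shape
(37, 5)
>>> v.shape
(5, 37)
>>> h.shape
(5, 5)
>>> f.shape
(3, 37, 5)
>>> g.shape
(5, 5)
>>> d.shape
(5,)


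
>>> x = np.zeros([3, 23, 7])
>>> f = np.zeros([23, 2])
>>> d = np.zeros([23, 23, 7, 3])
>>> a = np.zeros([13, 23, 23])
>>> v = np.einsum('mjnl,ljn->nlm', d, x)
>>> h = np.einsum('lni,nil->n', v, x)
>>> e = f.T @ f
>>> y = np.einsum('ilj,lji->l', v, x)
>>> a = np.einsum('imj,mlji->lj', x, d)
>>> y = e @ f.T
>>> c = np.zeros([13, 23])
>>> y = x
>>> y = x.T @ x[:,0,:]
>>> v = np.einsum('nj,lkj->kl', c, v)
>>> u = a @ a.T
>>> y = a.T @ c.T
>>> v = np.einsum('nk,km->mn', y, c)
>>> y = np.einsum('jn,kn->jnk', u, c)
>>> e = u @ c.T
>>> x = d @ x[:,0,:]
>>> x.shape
(23, 23, 7, 7)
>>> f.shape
(23, 2)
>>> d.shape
(23, 23, 7, 3)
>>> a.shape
(23, 7)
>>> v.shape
(23, 7)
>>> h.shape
(3,)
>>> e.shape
(23, 13)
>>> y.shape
(23, 23, 13)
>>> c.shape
(13, 23)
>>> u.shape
(23, 23)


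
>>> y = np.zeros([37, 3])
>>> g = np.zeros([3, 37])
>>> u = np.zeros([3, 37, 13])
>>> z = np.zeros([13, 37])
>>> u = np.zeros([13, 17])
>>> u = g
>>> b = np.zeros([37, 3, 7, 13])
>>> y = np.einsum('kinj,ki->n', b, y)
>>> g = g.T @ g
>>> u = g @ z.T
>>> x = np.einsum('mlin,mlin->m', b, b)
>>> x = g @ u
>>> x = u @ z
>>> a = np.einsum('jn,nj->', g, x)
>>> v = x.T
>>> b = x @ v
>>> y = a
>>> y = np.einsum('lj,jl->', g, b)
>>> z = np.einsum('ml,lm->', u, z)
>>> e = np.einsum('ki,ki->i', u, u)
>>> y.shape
()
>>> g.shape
(37, 37)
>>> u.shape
(37, 13)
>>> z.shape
()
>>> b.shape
(37, 37)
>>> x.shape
(37, 37)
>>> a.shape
()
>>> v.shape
(37, 37)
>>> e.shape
(13,)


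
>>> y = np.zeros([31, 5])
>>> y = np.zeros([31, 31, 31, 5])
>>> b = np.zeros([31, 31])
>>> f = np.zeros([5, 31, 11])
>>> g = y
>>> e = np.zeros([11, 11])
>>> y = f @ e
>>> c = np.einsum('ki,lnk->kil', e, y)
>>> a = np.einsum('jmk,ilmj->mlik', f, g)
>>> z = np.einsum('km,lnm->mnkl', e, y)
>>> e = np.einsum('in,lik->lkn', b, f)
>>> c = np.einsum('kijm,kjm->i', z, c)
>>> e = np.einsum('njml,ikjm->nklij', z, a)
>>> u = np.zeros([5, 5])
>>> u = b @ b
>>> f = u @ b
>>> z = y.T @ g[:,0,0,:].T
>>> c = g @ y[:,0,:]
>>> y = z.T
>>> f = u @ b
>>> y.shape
(31, 31, 11)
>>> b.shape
(31, 31)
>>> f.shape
(31, 31)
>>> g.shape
(31, 31, 31, 5)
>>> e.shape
(11, 31, 5, 31, 31)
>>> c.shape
(31, 31, 31, 11)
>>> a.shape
(31, 31, 31, 11)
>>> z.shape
(11, 31, 31)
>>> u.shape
(31, 31)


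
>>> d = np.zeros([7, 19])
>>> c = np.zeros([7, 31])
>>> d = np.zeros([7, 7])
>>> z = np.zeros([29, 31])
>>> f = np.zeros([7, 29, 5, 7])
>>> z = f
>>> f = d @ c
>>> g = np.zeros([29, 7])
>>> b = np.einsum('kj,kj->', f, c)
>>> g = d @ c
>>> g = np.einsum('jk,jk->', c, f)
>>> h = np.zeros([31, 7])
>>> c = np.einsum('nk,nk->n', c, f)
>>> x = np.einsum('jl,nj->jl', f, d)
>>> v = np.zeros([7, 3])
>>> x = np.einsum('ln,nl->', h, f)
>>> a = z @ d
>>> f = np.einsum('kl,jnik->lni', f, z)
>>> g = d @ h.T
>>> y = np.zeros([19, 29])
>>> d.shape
(7, 7)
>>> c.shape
(7,)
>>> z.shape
(7, 29, 5, 7)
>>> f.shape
(31, 29, 5)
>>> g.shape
(7, 31)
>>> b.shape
()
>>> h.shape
(31, 7)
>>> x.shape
()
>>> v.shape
(7, 3)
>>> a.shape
(7, 29, 5, 7)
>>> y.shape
(19, 29)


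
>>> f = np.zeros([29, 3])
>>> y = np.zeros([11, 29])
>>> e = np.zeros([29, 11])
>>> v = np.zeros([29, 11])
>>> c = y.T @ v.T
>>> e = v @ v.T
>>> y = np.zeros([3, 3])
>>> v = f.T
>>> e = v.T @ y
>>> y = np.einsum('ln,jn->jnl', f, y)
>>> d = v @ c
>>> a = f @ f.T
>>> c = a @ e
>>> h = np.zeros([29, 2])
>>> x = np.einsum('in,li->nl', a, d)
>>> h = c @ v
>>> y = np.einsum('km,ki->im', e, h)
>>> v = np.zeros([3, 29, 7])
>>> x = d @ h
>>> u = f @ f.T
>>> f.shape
(29, 3)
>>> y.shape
(29, 3)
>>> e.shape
(29, 3)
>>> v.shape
(3, 29, 7)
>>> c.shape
(29, 3)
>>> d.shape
(3, 29)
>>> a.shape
(29, 29)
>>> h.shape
(29, 29)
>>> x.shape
(3, 29)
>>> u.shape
(29, 29)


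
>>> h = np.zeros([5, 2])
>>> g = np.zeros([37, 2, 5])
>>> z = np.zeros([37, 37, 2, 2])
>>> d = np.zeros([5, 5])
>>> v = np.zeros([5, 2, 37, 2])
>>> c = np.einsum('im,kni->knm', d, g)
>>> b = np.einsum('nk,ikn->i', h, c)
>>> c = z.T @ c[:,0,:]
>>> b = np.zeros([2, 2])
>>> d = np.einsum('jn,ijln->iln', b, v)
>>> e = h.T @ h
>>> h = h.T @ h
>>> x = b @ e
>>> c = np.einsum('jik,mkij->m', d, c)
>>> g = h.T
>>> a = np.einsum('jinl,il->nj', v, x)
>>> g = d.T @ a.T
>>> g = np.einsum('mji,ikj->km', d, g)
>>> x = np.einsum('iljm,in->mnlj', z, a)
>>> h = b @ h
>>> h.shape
(2, 2)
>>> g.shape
(37, 5)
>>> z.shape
(37, 37, 2, 2)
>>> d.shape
(5, 37, 2)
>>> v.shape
(5, 2, 37, 2)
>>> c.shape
(2,)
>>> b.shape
(2, 2)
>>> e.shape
(2, 2)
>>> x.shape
(2, 5, 37, 2)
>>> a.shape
(37, 5)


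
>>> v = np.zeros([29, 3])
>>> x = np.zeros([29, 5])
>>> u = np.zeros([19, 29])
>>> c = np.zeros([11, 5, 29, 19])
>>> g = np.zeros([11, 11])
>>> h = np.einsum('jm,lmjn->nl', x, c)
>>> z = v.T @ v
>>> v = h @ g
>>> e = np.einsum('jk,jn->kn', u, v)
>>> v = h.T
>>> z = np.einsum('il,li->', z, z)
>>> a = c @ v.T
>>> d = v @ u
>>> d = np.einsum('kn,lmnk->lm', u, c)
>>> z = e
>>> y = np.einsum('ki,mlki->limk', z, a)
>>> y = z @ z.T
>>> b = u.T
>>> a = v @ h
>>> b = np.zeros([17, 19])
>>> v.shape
(11, 19)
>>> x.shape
(29, 5)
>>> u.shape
(19, 29)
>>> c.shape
(11, 5, 29, 19)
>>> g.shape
(11, 11)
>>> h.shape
(19, 11)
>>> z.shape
(29, 11)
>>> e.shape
(29, 11)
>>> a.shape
(11, 11)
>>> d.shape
(11, 5)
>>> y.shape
(29, 29)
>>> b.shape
(17, 19)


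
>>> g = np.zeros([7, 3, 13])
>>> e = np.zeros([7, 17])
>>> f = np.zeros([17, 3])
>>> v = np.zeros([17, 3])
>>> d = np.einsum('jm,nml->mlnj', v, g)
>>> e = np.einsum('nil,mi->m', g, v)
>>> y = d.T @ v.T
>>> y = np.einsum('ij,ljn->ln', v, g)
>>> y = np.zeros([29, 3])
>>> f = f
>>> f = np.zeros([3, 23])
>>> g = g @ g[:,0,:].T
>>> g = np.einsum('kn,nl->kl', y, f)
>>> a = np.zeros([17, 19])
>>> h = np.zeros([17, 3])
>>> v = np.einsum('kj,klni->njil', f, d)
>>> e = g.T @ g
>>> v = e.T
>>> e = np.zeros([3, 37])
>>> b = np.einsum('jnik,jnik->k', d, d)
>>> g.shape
(29, 23)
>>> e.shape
(3, 37)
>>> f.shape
(3, 23)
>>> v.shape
(23, 23)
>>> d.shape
(3, 13, 7, 17)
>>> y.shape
(29, 3)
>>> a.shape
(17, 19)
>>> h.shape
(17, 3)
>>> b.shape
(17,)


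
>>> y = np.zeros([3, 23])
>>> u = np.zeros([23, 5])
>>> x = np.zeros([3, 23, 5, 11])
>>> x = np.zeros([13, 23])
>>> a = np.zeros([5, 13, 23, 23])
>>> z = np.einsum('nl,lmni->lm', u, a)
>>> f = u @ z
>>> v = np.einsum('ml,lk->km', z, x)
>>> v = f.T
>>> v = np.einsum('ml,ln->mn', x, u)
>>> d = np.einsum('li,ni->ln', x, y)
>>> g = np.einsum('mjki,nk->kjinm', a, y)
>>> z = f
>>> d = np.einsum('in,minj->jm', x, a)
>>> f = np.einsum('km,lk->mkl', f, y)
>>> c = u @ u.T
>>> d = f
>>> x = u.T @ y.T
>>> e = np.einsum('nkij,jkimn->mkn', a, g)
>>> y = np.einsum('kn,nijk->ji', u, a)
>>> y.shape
(23, 13)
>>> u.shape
(23, 5)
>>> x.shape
(5, 3)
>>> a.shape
(5, 13, 23, 23)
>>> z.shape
(23, 13)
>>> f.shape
(13, 23, 3)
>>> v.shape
(13, 5)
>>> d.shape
(13, 23, 3)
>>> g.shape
(23, 13, 23, 3, 5)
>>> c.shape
(23, 23)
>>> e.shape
(3, 13, 5)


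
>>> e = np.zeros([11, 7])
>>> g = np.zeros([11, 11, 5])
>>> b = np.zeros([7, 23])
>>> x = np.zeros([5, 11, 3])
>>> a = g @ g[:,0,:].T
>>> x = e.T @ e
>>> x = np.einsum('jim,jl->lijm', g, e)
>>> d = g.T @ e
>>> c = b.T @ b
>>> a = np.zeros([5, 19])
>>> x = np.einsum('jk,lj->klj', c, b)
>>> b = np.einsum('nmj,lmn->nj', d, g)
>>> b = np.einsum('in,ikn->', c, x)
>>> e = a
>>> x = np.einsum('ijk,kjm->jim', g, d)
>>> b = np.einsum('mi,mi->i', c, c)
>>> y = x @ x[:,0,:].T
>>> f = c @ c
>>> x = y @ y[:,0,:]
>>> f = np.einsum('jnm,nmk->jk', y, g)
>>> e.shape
(5, 19)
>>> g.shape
(11, 11, 5)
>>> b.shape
(23,)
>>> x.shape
(11, 11, 11)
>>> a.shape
(5, 19)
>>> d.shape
(5, 11, 7)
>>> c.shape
(23, 23)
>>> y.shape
(11, 11, 11)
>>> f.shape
(11, 5)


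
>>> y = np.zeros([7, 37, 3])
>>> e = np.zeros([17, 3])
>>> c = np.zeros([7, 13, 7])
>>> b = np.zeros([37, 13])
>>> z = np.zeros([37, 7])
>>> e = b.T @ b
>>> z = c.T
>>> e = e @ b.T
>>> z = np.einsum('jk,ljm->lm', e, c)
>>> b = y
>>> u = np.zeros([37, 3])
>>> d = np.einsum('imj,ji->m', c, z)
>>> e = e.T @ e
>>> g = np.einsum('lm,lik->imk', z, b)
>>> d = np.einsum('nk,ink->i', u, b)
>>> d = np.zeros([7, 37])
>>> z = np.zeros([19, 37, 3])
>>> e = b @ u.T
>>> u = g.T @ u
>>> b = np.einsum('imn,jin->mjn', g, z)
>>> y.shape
(7, 37, 3)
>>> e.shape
(7, 37, 37)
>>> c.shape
(7, 13, 7)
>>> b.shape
(7, 19, 3)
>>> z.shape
(19, 37, 3)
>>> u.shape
(3, 7, 3)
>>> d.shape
(7, 37)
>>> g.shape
(37, 7, 3)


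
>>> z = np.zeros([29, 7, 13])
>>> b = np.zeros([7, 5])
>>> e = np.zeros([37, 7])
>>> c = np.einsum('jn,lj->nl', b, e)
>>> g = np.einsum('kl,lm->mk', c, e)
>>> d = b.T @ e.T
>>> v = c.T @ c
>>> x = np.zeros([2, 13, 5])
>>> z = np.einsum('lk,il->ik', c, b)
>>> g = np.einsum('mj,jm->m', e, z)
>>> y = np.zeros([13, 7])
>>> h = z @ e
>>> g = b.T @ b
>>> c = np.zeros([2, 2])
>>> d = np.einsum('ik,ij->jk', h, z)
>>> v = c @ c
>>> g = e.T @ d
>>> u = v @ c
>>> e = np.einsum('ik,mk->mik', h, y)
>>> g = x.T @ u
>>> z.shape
(7, 37)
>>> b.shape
(7, 5)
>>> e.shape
(13, 7, 7)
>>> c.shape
(2, 2)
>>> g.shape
(5, 13, 2)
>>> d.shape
(37, 7)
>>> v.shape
(2, 2)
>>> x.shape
(2, 13, 5)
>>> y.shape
(13, 7)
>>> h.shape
(7, 7)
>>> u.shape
(2, 2)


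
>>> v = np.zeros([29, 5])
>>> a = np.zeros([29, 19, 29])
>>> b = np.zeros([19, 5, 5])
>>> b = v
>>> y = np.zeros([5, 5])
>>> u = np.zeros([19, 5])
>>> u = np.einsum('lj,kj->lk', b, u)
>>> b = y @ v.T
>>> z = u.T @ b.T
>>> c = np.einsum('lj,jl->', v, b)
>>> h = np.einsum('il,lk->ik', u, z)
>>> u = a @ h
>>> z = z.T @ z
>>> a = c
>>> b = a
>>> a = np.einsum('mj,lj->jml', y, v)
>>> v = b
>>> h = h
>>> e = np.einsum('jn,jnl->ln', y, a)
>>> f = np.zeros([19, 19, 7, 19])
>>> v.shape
()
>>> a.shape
(5, 5, 29)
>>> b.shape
()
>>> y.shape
(5, 5)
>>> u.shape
(29, 19, 5)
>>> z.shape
(5, 5)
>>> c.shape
()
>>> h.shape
(29, 5)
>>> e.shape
(29, 5)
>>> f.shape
(19, 19, 7, 19)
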